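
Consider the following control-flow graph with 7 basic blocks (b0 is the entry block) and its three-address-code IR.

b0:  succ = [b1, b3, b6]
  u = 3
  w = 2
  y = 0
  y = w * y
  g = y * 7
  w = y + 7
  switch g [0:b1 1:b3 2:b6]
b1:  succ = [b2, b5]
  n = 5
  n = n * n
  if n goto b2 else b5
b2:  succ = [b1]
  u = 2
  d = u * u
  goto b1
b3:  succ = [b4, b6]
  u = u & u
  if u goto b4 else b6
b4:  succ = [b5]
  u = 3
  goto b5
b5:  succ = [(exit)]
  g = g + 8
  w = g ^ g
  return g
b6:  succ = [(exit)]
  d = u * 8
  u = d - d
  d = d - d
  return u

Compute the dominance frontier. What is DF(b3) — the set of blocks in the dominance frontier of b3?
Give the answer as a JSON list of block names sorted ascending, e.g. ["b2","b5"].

Answer: ["b5", "b6"]

Analysis:
idom tree: b1←b0 b2←b1 b3←b0 b4←b3 b5←b0 b6←b0
Dom at joins:
  b1: preds {b0,b2}: {b0} ∩ {b0,b1,b2} = {b0}; idom=b0
  b5: preds {b1,b4}: {b0,b1} ∩ {b0,b3,b4} = {b0}; idom=b0
  b6: preds {b0,b3}: {b0} ∩ {b0,b3} = {b0}; idom=b0

DF walk-up:
  join b1 pred b0: · stop@b0
  join b1 pred b2: b2→b1 stop@b0
  join b5 pred b1: b1 stop@b0
  join b5 pred b4: b4→b3 stop@b0
  join b6 pred b0: · stop@b0
  join b6 pred b3: b3 stop@b0
  DF(b0)=∅
  DF(b1)={b1,b5}
  DF(b2)={b1}
  DF(b3)={b5,b6}
  DF(b4)={b5}
  DF(b5)=∅
  DF(b6)=∅

DF(b3) = ["b5", "b6"]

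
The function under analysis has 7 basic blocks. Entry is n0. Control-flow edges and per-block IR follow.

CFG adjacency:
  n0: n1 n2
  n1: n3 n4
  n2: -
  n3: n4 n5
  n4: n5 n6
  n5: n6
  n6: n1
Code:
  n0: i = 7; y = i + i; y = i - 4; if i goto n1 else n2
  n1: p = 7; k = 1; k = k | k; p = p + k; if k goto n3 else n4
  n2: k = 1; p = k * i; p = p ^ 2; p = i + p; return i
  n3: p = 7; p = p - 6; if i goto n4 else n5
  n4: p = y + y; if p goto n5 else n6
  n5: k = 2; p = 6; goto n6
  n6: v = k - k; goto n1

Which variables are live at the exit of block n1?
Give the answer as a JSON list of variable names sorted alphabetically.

Block summaries:
  n0: {i,y} / ∅
  n1: {k,p} / ∅
  n2: {k,p} / {i}
  n3: {p} / {i}
  n4: {p} / {y}
  n5: {k,p} / ∅
  n6: {v} / {k}

Live sets:
  n0 li=∅ lo={i,y}
  n1 li={i,y} lo={i,k,y}
  n2 li={i} lo=∅
  n3 li={i,k,y} lo={i,k,y}
  n4 li={i,k,y} lo={i,k,y}
  n5 li={i,y} lo={i,k,y}
  n6 li={i,k,y} lo={i,y}

live-out(n1) = ["i", "k", "y"]

Answer: ["i", "k", "y"]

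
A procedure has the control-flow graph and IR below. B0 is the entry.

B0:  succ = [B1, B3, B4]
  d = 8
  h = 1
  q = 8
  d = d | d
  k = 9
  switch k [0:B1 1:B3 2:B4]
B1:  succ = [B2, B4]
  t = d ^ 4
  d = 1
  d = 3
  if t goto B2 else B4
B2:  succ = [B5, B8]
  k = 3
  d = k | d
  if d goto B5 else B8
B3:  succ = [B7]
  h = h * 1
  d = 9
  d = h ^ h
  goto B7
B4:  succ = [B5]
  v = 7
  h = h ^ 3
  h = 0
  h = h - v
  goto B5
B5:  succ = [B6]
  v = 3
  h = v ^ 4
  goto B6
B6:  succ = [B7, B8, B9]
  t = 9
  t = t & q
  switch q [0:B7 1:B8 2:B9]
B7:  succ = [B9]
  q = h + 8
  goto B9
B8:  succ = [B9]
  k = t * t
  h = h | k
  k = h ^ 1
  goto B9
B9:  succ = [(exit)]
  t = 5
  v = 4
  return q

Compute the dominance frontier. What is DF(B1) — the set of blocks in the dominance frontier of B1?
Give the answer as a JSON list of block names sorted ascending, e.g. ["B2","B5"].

Answer: ["B4", "B5", "B8"]

Working:
idom tree: B1←B0 B2←B1 B3←B0 B4←B0 B5←B0 B6←B5 B7←B0 B8←B0 B9←B0
Join-block Dom:
  B4: preds {B0,B1}: {B0} ∩ {B0,B1} = {B0}; idom=B0
  B5: preds {B2,B4}: {B0,B1,B2} ∩ {B0,B4} = {B0}; idom=B0
  B7: preds {B3,B6}: {B0,B3} ∩ {B0,B5,B6} = {B0}; idom=B0
  B8: preds {B2,B6}: {B0,B1,B2} ∩ {B0,B5,B6} = {B0}; idom=B0
  B9: preds {B6,B7,B8}: {B0,B5,B6} ∩ {B0,B7} ∩ {B0,B8} = {B0}; idom=B0

DF walk-up:
  join B4 pred B0: · stop@B0
  join B4 pred B1: B1 stop@B0
  join B5 pred B2: B2→B1 stop@B0
  join B5 pred B4: B4 stop@B0
  join B7 pred B3: B3 stop@B0
  join B7 pred B6: B6→B5 stop@B0
  join B8 pred B2: B2→B1 stop@B0
  join B8 pred B6: B6→B5 stop@B0
  join B9 pred B6: B6→B5 stop@B0
  join B9 pred B7: B7 stop@B0
  join B9 pred B8: B8 stop@B0
  B0: DF=∅
  B1: DF={B4,B5,B8}
  B2: DF={B5,B8}
  B3: DF={B7}
  B4: DF={B5}
  B5: DF={B7,B8,B9}
  B6: DF={B7,B8,B9}
  B7: DF={B9}
  B8: DF={B9}
  B9: DF=∅

DF(B1) = ["B4", "B5", "B8"]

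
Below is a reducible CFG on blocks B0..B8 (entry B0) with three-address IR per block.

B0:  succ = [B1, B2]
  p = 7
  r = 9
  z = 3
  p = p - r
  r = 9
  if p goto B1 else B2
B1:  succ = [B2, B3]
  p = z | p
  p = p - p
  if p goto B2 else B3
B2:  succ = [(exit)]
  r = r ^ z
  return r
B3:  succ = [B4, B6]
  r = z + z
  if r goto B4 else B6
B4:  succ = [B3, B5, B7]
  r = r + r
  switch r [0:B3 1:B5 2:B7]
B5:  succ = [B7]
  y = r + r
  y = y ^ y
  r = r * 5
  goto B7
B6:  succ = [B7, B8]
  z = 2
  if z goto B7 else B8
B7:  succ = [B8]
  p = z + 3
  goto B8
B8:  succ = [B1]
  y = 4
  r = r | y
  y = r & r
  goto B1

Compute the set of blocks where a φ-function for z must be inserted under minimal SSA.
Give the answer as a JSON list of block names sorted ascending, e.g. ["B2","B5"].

Answer: ["B1", "B2", "B7", "B8"]

Derivation:
idom tree: B1←B0 B2←B0 B3←B1 B4←B3 B5←B4 B6←B3 B7←B3 B8←B3
Join-block Dom:
  B1: preds {B0,B8}: {B0} ∩ {B0,B1,B3,B8} = {B0}; idom=B0
  B2: preds {B0,B1}: {B0} ∩ {B0,B1} = {B0}; idom=B0
  B3: preds {B1,B4}: {B0,B1} ∩ {B0,B1,B3,B4} = {B0,B1}; idom=B1
  B7: preds {B4,B5,B6}: {B0,B1,B3,B4} ∩ {B0,B1,B3,B4,B5} ∩ {B0,B1,B3,B6} = {B0,B1,B3}; idom=B3
  B8: preds {B6,B7}: {B0,B1,B3,B6} ∩ {B0,B1,B3,B7} = {B0,B1,B3}; idom=B3

Frontier:
  B1←B0: walk · to B0
  B1←B8: walk B8→B3→B1 to B0
  B2←B0: walk · to B0
  B2←B1: walk B1 to B0
  B3←B1: walk · to B1
  B3←B4: walk B4→B3 to B1
  B7←B4: walk B4 to B3
  B7←B5: walk B5→B4 to B3
  B7←B6: walk B6 to B3
  B8←B6: walk B6 to B3
  B8←B7: walk B7 to B3
  DF(B0)=∅
  DF(B1)={B1,B2}
  DF(B2)=∅
  DF(B3)={B1,B3}
  DF(B4)={B3,B7}
  DF(B5)={B7}
  DF(B6)={B7,B8}
  DF(B7)={B8}
  DF(B8)={B1}

φ for z: defs {B0,B6}
  DF⁺ = {B1,B2,B7,B8}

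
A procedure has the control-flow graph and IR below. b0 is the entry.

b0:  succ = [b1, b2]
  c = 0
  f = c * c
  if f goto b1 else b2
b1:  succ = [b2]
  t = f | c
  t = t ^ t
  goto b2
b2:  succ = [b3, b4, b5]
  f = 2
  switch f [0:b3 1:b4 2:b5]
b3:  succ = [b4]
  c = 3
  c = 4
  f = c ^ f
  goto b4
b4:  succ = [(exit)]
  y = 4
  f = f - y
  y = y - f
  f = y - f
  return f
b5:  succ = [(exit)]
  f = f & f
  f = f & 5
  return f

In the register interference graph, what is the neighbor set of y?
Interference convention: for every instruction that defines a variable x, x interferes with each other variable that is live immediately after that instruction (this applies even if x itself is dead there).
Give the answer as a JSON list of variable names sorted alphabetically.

Per-block:
  b0: def={c,f} ue=∅
  b1: def={t} ue={c,f}
  b2: def={f} ue=∅
  b3: def={c,f} ue={f}
  b4: def={f,y} ue={f}
  b5: def={f} ue={f}

Liveness:
  b0 li=∅ lo={c,f}
  b1 li={c,f} lo=∅
  b2 li=∅ lo={f}
  b3 li={f} lo={f}
  b4 li={f} lo=∅
  b5 li={f} lo=∅

Conflict graph:
  c — {f}
  f — {c,y}
  t — ∅
  y — {f}

N(y) = ["f"]

Answer: ["f"]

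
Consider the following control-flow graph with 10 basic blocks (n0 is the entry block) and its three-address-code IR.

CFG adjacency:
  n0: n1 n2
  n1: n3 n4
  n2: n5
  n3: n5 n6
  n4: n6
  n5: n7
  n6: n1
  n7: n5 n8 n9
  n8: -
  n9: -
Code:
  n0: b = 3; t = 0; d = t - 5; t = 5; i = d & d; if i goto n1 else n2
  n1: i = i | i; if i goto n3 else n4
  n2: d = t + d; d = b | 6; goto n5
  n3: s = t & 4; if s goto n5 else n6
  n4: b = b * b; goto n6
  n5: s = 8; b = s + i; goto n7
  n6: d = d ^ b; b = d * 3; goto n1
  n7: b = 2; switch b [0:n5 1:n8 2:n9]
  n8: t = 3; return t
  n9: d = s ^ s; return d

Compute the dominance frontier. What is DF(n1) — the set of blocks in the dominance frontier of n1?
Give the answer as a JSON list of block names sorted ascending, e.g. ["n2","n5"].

Answer: ["n1", "n5"]

Derivation:
idom tree: n1←n0 n2←n0 n3←n1 n4←n1 n5←n0 n6←n1 n7←n5 n8←n7 n9←n7
Dom at joins:
  n1: preds {n0,n6}: {n0} ∩ {n0,n1,n6} = {n0}; idom=n0
  n5: preds {n2,n3,n7}: {n0,n2} ∩ {n0,n1,n3} ∩ {n0,n5,n7} = {n0}; idom=n0
  n6: preds {n3,n4}: {n0,n1,n3} ∩ {n0,n1,n4} = {n0,n1}; idom=n1

DF derivation:
  join n1 pred n0: · stop@n0
  join n1 pred n6: n6→n1 stop@n0
  join n5 pred n2: n2 stop@n0
  join n5 pred n3: n3→n1 stop@n0
  join n5 pred n7: n7→n5 stop@n0
  join n6 pred n3: n3 stop@n1
  join n6 pred n4: n4 stop@n1
  n0: DF=∅
  n1: DF={n1,n5}
  n2: DF={n5}
  n3: DF={n5,n6}
  n4: DF={n6}
  n5: DF={n5}
  n6: DF={n1}
  n7: DF={n5}
  n8: DF=∅
  n9: DF=∅

DF(n1) = ["n1", "n5"]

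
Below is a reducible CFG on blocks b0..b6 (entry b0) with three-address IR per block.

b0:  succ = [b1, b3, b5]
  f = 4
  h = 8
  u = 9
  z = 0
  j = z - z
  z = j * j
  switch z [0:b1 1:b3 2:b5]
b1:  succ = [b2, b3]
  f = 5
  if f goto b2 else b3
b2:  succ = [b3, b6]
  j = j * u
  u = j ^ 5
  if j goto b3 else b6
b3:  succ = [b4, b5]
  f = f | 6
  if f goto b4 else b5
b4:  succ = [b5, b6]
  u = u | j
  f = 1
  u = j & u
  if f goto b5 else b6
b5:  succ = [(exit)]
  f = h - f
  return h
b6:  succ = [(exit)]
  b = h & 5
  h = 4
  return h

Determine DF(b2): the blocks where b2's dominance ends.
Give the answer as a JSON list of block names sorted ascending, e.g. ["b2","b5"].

Answer: ["b3", "b6"]

Analysis:
idom tree: b1←b0 b2←b1 b3←b0 b4←b3 b5←b0 b6←b0
Join-block Dom:
  b3: preds {b0,b1,b2}: {b0} ∩ {b0,b1} ∩ {b0,b1,b2} = {b0}; idom=b0
  b5: preds {b0,b3,b4}: {b0} ∩ {b0,b3} ∩ {b0,b3,b4} = {b0}; idom=b0
  b6: preds {b2,b4}: {b0,b1,b2} ∩ {b0,b3,b4} = {b0}; idom=b0

DF derivation:
  b3←b0: walk · to b0
  b3←b1: walk b1 to b0
  b3←b2: walk b2→b1 to b0
  b5←b0: walk · to b0
  b5←b3: walk b3 to b0
  b5←b4: walk b4→b3 to b0
  b6←b2: walk b2→b1 to b0
  b6←b4: walk b4→b3 to b0
  b0 → ∅
  b1 → {b3,b6}
  b2 → {b3,b6}
  b3 → {b5,b6}
  b4 → {b5,b6}
  b5 → ∅
  b6 → ∅

DF(b2) = ["b3", "b6"]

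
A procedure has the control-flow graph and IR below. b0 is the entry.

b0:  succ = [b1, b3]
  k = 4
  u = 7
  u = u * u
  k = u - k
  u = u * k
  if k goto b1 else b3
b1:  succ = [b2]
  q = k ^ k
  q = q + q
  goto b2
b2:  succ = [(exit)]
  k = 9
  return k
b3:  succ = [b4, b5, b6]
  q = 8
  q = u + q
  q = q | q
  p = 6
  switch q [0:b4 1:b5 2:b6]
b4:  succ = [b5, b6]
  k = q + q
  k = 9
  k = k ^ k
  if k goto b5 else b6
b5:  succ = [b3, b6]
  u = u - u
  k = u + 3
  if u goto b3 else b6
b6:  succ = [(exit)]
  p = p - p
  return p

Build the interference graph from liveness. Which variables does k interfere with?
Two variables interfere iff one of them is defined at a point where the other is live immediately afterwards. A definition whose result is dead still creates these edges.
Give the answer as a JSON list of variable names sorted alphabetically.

Per-block:
  b0: {k,u} / ∅
  b1: {q} / {k}
  b2: {k} / ∅
  b3: {p,q} / {u}
  b4: {k} / {q}
  b5: {k,u} / {u}
  b6: {p} / {p}

Liveness:
  live b0: ∅→{k,u}
  live b1: {k}→∅
  live b2: ∅→∅
  live b3: {u}→{p,q,u}
  live b4: {p,q,u}→{p,u}
  live b5: {p,u}→{p,u}
  live b6: {p}→∅

Interfere edges:
  k — {p,u}
  p — {k,q,u}
  q — {p,u}
  u — {k,p,q}

N(k) = ["p", "u"]

Answer: ["p", "u"]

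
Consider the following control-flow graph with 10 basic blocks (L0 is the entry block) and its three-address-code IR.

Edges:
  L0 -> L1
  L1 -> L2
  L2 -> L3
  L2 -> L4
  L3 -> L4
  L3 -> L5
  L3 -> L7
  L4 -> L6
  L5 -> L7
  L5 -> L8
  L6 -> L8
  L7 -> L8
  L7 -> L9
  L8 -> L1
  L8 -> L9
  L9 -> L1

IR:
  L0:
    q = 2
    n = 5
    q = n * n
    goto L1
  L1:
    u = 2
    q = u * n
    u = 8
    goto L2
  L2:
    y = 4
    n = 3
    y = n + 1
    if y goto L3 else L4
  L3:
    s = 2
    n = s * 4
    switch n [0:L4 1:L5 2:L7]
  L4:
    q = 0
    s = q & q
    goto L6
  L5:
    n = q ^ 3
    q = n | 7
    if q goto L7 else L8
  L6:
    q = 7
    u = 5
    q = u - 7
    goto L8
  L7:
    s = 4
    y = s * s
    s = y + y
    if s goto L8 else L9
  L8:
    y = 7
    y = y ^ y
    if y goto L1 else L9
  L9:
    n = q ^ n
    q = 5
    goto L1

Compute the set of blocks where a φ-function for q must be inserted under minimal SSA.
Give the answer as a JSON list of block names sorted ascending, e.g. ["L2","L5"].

idom tree: L1←L0 L2←L1 L3←L2 L4←L2 L5←L3 L6←L4 L7←L3 L8←L2 L9←L2
Dom∩ at merges:
  L1: preds {L0,L8,L9}: {L0} ∩ {L0,L1,L2,L8} ∩ {L0,L1,L2,L9} = {L0}; idom=L0
  L4: preds {L2,L3}: {L0,L1,L2} ∩ {L0,L1,L2,L3} = {L0,L1,L2}; idom=L2
  L7: preds {L3,L5}: {L0,L1,L2,L3} ∩ {L0,L1,L2,L3,L5} = {L0,L1,L2,L3}; idom=L3
  L8: preds {L5,L6,L7}: {L0,L1,L2,L3,L5} ∩ {L0,L1,L2,L4,L6} ∩ {L0,L1,L2,L3,L7} = {L0,L1,L2}; idom=L2
  L9: preds {L7,L8}: {L0,L1,L2,L3,L7} ∩ {L0,L1,L2,L8} = {L0,L1,L2}; idom=L2

DF walk-up:
  L1←L0: walk · to L0
  L1←L8: walk L8→L2→L1 to L0
  L1←L9: walk L9→L2→L1 to L0
  L4←L2: walk · to L2
  L4←L3: walk L3 to L2
  L7←L3: walk · to L3
  L7←L5: walk L5 to L3
  L8←L5: walk L5→L3 to L2
  L8←L6: walk L6→L4 to L2
  L8←L7: walk L7→L3 to L2
  L9←L7: walk L7→L3 to L2
  L9←L8: walk L8 to L2
  DF(L0)=∅
  DF(L1)={L1}
  DF(L2)={L1}
  DF(L3)={L4,L8,L9}
  DF(L4)={L8}
  DF(L5)={L7,L8}
  DF(L6)={L8}
  DF(L7)={L8,L9}
  DF(L8)={L1,L9}
  DF(L9)={L1}

φ for q: defs {L0,L1,L4,L5,L6,L9}
  DF⁺ = {L1,L7,L8,L9}

Answer: ["L1", "L7", "L8", "L9"]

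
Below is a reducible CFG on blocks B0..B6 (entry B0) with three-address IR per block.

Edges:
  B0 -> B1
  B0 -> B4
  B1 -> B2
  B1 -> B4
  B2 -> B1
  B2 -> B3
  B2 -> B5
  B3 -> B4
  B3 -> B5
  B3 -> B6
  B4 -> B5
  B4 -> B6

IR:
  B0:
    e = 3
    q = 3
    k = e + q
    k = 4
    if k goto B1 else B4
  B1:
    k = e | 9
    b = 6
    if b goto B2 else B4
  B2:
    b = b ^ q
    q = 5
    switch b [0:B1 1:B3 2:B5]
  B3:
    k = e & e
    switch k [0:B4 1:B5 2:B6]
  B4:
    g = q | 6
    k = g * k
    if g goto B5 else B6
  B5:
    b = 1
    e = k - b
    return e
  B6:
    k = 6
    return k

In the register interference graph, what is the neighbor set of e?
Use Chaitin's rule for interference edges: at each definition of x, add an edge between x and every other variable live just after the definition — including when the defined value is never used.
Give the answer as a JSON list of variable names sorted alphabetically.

Answer: ["b", "k", "q"]

Derivation:
Block summaries:
  B0: {e,k,q} / ∅
  B1: {b,k} / {e}
  B2: {b,q} / {b,q}
  B3: {k} / {e}
  B4: {g,k} / {k,q}
  B5: {b,e} / {k}
  B6: {k} / ∅

Live sets:
  B0 li=∅ lo={e,k,q}
  B1 li={e,q} lo={b,e,k,q}
  B2 li={b,e,k,q} lo={e,k,q}
  B3 li={e,q} lo={k,q}
  B4 li={k,q} lo={k}
  B5 li={k} lo=∅
  B6 li=∅ lo=∅

Conflict graph:
  b: {e,k,q}
  e: {b,k,q}
  g: {k}
  k: {b,e,g,q}
  q: {b,e,k}

N(e) = ["b", "k", "q"]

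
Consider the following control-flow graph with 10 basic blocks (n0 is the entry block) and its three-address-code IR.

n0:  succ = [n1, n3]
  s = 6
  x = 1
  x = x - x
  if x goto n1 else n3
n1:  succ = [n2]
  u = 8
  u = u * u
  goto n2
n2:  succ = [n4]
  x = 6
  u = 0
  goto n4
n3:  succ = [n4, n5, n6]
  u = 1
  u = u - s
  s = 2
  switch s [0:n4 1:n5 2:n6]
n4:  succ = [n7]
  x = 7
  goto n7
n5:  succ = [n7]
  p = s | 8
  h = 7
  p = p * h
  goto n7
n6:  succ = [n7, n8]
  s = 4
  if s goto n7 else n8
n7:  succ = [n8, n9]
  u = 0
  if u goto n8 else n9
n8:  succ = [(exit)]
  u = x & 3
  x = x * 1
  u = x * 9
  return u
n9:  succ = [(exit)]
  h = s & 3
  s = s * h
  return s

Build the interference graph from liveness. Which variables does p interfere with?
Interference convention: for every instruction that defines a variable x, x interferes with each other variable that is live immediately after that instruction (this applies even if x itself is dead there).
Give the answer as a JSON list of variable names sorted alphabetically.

Per-block:
  n0 def {s,x} use ∅
  n1 def {u} use ∅
  n2 def {u,x} use ∅
  n3 def {s,u} use {s}
  n4 def {x} use ∅
  n5 def {h,p} use {s}
  n6 def {s} use ∅
  n7 def {u} use ∅
  n8 def {u,x} use {x}
  n9 def {h,s} use {s}

Live sets:
  n0: in=∅ out={s,x}
  n1: in={s} out={s}
  n2: in={s} out={s}
  n3: in={s,x} out={s,x}
  n4: in={s} out={s,x}
  n5: in={s,x} out={s,x}
  n6: in={x} out={s,x}
  n7: in={s,x} out={s,x}
  n8: in={x} out=∅
  n9: in={s} out=∅

Interfere edges:
  h: {p,s,x}
  p: {h,s,x}
  s: {h,p,u,x}
  u: {s,x}
  x: {h,p,s,u}

N(p) = ["h", "s", "x"]

Answer: ["h", "s", "x"]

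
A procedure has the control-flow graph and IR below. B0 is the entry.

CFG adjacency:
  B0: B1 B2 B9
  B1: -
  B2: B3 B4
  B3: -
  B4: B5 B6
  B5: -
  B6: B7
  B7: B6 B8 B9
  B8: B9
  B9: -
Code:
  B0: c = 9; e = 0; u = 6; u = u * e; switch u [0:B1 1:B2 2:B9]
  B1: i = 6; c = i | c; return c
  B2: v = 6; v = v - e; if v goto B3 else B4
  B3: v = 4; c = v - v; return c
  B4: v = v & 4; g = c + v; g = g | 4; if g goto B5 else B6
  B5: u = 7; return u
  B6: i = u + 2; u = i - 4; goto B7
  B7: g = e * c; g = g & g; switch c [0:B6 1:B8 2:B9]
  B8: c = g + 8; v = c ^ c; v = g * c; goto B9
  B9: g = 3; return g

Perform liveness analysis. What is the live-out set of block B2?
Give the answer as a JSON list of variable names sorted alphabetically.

def/use:
  B0: {c,e,u} / ∅
  B1: {c,i} / {c}
  B2: {v} / {e}
  B3: {c,v} / ∅
  B4: {g,v} / {c,v}
  B5: {u} / ∅
  B6: {i,u} / {u}
  B7: {g} / {c,e}
  B8: {c,v} / {g}
  B9: {g} / ∅

Liveness:
  B0: in=∅ out={c,e,u}
  B1: in={c} out=∅
  B2: in={c,e,u} out={c,e,u,v}
  B3: in=∅ out=∅
  B4: in={c,e,u,v} out={c,e,u}
  B5: in=∅ out=∅
  B6: in={c,e,u} out={c,e,u}
  B7: in={c,e,u} out={c,e,g,u}
  B8: in={g} out=∅
  B9: in=∅ out=∅

live-out(B2) = ["c", "e", "u", "v"]

Answer: ["c", "e", "u", "v"]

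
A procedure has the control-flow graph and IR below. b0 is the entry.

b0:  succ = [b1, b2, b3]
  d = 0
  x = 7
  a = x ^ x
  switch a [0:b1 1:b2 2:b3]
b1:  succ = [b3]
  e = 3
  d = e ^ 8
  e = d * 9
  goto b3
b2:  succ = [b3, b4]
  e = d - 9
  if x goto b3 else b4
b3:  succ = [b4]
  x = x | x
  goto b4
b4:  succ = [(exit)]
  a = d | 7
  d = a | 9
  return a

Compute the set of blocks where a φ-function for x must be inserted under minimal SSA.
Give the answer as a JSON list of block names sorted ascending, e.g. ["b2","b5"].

Answer: ["b4"]

Working:
idom tree: b1←b0 b2←b0 b3←b0 b4←b0
Dom at joins:
  b3: preds {b0,b1,b2}: {b0} ∩ {b0,b1} ∩ {b0,b2} = {b0}; idom=b0
  b4: preds {b2,b3}: {b0,b2} ∩ {b0,b3} = {b0}; idom=b0

Frontier:
  b3←b0: walk · to b0
  b3←b1: walk b1 to b0
  b3←b2: walk b2 to b0
  b4←b2: walk b2 to b0
  b4←b3: walk b3 to b0
  b0 → ∅
  b1 → {b3}
  b2 → {b3,b4}
  b3 → {b4}
  b4 → ∅

φ for x: defs {b0,b3}
  DF⁺ = {b4}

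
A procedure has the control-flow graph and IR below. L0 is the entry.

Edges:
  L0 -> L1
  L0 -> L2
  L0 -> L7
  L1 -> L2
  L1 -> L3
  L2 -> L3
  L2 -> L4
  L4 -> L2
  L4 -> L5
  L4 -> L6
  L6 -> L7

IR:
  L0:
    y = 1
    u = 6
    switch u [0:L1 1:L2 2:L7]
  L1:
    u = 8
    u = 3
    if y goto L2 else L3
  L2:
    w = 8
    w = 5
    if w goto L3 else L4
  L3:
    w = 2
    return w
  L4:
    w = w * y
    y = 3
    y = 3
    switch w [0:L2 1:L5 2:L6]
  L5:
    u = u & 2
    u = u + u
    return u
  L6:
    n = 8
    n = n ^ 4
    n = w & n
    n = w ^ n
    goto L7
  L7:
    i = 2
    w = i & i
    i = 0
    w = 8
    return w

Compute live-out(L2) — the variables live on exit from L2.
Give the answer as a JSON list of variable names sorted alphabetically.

Answer: ["u", "w", "y"]

Working:
Block summaries:
  L0: def={u,y} ue=∅
  L1: def={u} ue={y}
  L2: def={w} ue=∅
  L3: def={w} ue=∅
  L4: def={w,y} ue={w,y}
  L5: def={u} ue={u}
  L6: def={n} ue={w}
  L7: def={i,w} ue=∅

Backward fixpoint:
  L0: in=∅ out={u,y}
  L1: in={y} out={u,y}
  L2: in={u,y} out={u,w,y}
  L3: in=∅ out=∅
  L4: in={u,w,y} out={u,w,y}
  L5: in={u} out=∅
  L6: in={w} out=∅
  L7: in=∅ out=∅

live-out(L2) = ["u", "w", "y"]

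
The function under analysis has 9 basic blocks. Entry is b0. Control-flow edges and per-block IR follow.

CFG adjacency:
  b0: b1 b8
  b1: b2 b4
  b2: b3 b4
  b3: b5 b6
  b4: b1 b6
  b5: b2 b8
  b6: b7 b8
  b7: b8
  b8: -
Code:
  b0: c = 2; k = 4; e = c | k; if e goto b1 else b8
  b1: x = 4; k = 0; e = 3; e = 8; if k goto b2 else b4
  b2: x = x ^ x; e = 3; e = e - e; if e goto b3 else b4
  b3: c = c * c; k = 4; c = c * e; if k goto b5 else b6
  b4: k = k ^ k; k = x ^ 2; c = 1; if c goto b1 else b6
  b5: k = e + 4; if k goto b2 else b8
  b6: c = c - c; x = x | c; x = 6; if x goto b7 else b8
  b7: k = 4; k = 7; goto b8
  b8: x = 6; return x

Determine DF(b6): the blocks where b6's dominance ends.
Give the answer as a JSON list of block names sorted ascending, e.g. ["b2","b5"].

idom tree: b1←b0 b2←b1 b3←b2 b4←b1 b5←b3 b6←b1 b7←b6 b8←b0
Join-block Dom:
  b1: preds {b0,b4}: {b0} ∩ {b0,b1,b4} = {b0}; idom=b0
  b2: preds {b1,b5}: {b0,b1} ∩ {b0,b1,b2,b3,b5} = {b0,b1}; idom=b1
  b4: preds {b1,b2}: {b0,b1} ∩ {b0,b1,b2} = {b0,b1}; idom=b1
  b6: preds {b3,b4}: {b0,b1,b2,b3} ∩ {b0,b1,b4} = {b0,b1}; idom=b1
  b8: preds {b0,b5,b6,b7}: {b0} ∩ {b0,b1,b2,b3,b5} ∩ {b0,b1,b6} ∩ {b0,b1,b6,b7} = {b0}; idom=b0

DF walk-up:
  b1←b0: walk · to b0
  b1←b4: walk b4→b1 to b0
  b2←b1: walk · to b1
  b2←b5: walk b5→b3→b2 to b1
  b4←b1: walk · to b1
  b4←b2: walk b2 to b1
  b6←b3: walk b3→b2 to b1
  b6←b4: walk b4 to b1
  b8←b0: walk · to b0
  b8←b5: walk b5→b3→b2→b1 to b0
  b8←b6: walk b6→b1 to b0
  b8←b7: walk b7→b6→b1 to b0
  b0: DF=∅
  b1: DF={b1,b8}
  b2: DF={b2,b4,b6,b8}
  b3: DF={b2,b6,b8}
  b4: DF={b1,b6}
  b5: DF={b2,b8}
  b6: DF={b8}
  b7: DF={b8}
  b8: DF=∅

DF(b6) = ["b8"]

Answer: ["b8"]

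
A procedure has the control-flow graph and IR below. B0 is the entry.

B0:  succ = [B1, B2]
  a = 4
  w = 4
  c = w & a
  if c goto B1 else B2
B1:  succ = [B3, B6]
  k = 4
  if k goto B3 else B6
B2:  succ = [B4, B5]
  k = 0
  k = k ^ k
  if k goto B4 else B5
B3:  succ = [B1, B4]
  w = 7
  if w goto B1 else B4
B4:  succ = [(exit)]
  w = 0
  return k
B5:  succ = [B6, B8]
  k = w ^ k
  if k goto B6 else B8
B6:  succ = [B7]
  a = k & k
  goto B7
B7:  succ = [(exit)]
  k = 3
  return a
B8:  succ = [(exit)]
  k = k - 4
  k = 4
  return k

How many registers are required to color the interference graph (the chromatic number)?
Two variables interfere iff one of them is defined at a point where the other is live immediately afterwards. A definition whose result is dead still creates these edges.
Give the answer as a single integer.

Answer: 3

Analysis:
Block summaries:
  B0: {a,c,w} / ∅
  B1: {k} / ∅
  B2: {k} / ∅
  B3: {w} / ∅
  B4: {w} / {k}
  B5: {k} / {k,w}
  B6: {a} / {k}
  B7: {k} / {a}
  B8: {k} / {k}

Liveness:
  B0 li=∅ lo={w}
  B1 li=∅ lo={k}
  B2 li={w} lo={k,w}
  B3 li={k} lo={k}
  B4 li={k} lo=∅
  B5 li={k,w} lo={k}
  B6 li={k} lo={a}
  B7 li={a} lo=∅
  B8 li={k} lo=∅

Interfere edges:
  a↔{k,w}
  c↔{w}
  k↔{a,w}
  w↔{a,c,k}

Colouring:
  lower bound: {a,k,w} mutually conflict ⇒ χ ≥ 3
  3-colouring: R0={w}  R1={a,c}  R2={k}
  χ = 3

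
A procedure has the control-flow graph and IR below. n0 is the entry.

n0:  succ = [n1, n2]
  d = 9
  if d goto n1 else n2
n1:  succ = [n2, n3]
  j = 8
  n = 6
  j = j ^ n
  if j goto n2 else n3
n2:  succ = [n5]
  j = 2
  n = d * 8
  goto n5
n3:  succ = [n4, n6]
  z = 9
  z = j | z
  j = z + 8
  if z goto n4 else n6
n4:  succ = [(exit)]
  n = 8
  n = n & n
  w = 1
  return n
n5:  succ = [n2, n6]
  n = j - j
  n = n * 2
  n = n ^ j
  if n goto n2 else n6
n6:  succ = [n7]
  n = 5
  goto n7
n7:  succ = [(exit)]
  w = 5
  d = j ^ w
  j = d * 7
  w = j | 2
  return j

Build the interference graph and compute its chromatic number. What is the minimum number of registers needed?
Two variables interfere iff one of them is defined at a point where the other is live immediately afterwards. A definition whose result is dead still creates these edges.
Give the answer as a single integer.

Answer: 3

Working:
def/use:
  n0 def {d} use ∅
  n1 def {j,n} use ∅
  n2 def {j,n} use {d}
  n3 def {j,z} use {j}
  n4 def {n,w} use ∅
  n5 def {n} use {j}
  n6 def {n} use ∅
  n7 def {d,j,w} use {j}

Backward fixpoint:
  live n0: ∅→{d}
  live n1: {d}→{d,j}
  live n2: {d}→{d,j}
  live n3: {j}→{j}
  live n4: ∅→∅
  live n5: {d,j}→{d,j}
  live n6: {j}→{j}
  live n7: {j}→∅

Interfere edges:
  d: {j,n}
  j: {d,n,w,z}
  n: {d,j,w}
  w: {j,n}
  z: {j}

Registers:
  clique {d,j,n} ⇒ need ≥ 3
  3-colouring: c0={j}  c1={n,z}  c2={d,w}
  χ = 3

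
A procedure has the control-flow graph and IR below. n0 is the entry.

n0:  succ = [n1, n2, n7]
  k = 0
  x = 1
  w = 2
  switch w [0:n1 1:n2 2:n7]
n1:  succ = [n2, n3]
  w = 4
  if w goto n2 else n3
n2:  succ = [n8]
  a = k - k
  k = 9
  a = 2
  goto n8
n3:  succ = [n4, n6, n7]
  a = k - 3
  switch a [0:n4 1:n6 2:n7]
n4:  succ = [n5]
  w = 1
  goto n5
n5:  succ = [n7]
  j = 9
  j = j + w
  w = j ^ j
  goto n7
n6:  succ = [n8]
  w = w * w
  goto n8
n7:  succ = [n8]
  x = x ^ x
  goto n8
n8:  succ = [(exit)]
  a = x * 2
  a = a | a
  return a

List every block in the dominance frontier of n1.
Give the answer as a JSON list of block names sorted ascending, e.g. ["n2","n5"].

Answer: ["n2", "n7", "n8"]

Derivation:
idom tree: n1←n0 n2←n0 n3←n1 n4←n3 n5←n4 n6←n3 n7←n0 n8←n0
Join-block Dom:
  n2: preds {n0,n1}: {n0} ∩ {n0,n1} = {n0}; idom=n0
  n7: preds {n0,n3,n5}: {n0} ∩ {n0,n1,n3} ∩ {n0,n1,n3,n4,n5} = {n0}; idom=n0
  n8: preds {n2,n6,n7}: {n0,n2} ∩ {n0,n1,n3,n6} ∩ {n0,n7} = {n0}; idom=n0

Frontier:
  join n2 pred n0: · stop@n0
  join n2 pred n1: n1 stop@n0
  join n7 pred n0: · stop@n0
  join n7 pred n3: n3→n1 stop@n0
  join n7 pred n5: n5→n4→n3→n1 stop@n0
  join n8 pred n2: n2 stop@n0
  join n8 pred n6: n6→n3→n1 stop@n0
  join n8 pred n7: n7 stop@n0
  n0: DF=∅
  n1: DF={n2,n7,n8}
  n2: DF={n8}
  n3: DF={n7,n8}
  n4: DF={n7}
  n5: DF={n7}
  n6: DF={n8}
  n7: DF={n8}
  n8: DF=∅

DF(n1) = ["n2", "n7", "n8"]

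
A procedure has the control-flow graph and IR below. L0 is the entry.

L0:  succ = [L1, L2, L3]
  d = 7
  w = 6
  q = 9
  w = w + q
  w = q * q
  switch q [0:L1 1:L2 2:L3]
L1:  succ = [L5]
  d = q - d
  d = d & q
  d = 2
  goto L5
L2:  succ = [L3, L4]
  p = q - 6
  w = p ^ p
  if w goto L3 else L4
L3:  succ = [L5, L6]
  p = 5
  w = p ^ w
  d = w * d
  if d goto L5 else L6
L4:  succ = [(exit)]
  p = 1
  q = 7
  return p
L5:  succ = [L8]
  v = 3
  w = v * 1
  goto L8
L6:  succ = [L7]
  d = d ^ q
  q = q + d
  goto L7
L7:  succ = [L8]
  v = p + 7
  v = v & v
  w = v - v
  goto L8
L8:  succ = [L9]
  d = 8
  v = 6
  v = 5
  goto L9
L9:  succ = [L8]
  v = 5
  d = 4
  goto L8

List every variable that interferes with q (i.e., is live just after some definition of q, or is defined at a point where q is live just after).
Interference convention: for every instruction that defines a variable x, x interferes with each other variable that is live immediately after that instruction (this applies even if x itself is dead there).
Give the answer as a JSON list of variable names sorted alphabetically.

Block summaries:
  L0: {d,q,w} / ∅
  L1: {d} / {d,q}
  L2: {p,w} / {q}
  L3: {d,p,w} / {d,w}
  L4: {p,q} / ∅
  L5: {v,w} / ∅
  L6: {d,q} / {d,q}
  L7: {v,w} / {p}
  L8: {d,v} / ∅
  L9: {d,v} / ∅

Liveness:
  L0 li=∅ lo={d,q,w}
  L1 li={d,q} lo=∅
  L2 li={d,q} lo={d,q,w}
  L3 li={d,q,w} lo={d,p,q}
  L4 li=∅ lo=∅
  L5 li=∅ lo=∅
  L6 li={d,p,q} lo={p}
  L7 li={p} lo=∅
  L8 li=∅ lo=∅
  L9 li=∅ lo=∅

Interfere edges:
  d — {p,q,w}
  p — {d,q,w}
  q — {d,p,w}
  v — ∅
  w — {d,p,q}

N(q) = ["d", "p", "w"]

Answer: ["d", "p", "w"]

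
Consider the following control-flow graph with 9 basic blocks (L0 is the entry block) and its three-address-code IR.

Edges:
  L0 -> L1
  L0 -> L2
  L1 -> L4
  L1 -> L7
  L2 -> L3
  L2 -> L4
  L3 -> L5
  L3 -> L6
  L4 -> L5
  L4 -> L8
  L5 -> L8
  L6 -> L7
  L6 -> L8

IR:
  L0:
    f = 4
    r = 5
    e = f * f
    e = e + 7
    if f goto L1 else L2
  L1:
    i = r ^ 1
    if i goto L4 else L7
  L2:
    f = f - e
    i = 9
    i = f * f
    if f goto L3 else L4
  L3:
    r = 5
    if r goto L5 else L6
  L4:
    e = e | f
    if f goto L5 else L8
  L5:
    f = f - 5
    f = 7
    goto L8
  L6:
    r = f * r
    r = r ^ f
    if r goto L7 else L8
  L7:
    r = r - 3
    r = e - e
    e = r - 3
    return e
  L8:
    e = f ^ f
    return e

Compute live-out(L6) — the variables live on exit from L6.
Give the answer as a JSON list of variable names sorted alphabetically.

Block summaries:
  L0: def={e,f,r} ue=∅
  L1: def={i} ue={r}
  L2: def={f,i} ue={e,f}
  L3: def={r} ue=∅
  L4: def={e} ue={e,f}
  L5: def={f} ue={f}
  L6: def={r} ue={f,r}
  L7: def={e,r} ue={e,r}
  L8: def={e} ue={f}

Backward fixpoint:
  live L0: ∅→{e,f,r}
  live L1: {e,f,r}→{e,f,r}
  live L2: {e,f}→{e,f}
  live L3: {e,f}→{e,f,r}
  live L4: {e,f}→{f}
  live L5: {f}→{f}
  live L6: {e,f,r}→{e,f,r}
  live L7: {e,r}→∅
  live L8: {f}→∅

live-out(L6) = ["e", "f", "r"]

Answer: ["e", "f", "r"]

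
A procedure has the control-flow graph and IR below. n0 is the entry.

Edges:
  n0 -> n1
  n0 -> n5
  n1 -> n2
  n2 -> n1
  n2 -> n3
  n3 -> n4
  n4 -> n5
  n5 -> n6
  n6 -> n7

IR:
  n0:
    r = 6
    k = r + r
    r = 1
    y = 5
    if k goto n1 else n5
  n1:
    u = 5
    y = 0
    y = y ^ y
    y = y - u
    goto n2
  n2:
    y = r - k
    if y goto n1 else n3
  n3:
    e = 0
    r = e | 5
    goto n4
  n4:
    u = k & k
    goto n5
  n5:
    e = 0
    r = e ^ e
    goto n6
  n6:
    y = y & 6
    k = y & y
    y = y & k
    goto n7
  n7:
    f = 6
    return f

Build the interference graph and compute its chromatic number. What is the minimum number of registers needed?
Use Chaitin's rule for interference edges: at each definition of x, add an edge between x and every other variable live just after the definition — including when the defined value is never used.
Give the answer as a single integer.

Per-block:
  n0: {k,r,y} / ∅
  n1: {u,y} / ∅
  n2: {y} / {k,r}
  n3: {e,r} / ∅
  n4: {u} / {k}
  n5: {e,r} / ∅
  n6: {k,y} / {y}
  n7: {f} / ∅

Live sets:
  live n0: ∅→{k,r,y}
  live n1: {k,r}→{k,r}
  live n2: {k,r}→{k,r,y}
  live n3: {k,y}→{k,y}
  live n4: {k,y}→{y}
  live n5: {y}→{y}
  live n6: {y}→∅
  live n7: ∅→∅

Interference:
  e: {k,y}
  f: ∅
  k: {e,r,u,y}
  r: {k,u,y}
  u: {k,r,y}
  y: {e,k,r,u}

Registers:
  clique {k,r,u,y} ⇒ need ≥ 4
  assign e→R2 f→R0 k→R0 r→R2 u→R3 y→R1 — no edge inside a register ⇒ χ ≤ 4
  χ = 4

Answer: 4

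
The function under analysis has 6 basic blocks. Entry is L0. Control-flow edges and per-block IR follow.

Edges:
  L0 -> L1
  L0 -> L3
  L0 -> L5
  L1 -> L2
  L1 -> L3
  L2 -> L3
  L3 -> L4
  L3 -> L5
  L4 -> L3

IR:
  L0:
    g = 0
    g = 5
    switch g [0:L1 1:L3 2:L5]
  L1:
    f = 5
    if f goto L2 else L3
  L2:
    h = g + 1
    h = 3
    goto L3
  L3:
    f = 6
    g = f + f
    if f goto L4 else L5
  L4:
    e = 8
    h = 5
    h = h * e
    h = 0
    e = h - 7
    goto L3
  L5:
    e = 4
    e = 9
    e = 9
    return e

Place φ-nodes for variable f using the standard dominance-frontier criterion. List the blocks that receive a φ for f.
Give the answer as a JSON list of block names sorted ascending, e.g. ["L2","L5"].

idom tree: L1←L0 L2←L1 L3←L0 L4←L3 L5←L0
Dom∩ at merges:
  L3: preds {L0,L1,L2,L4}: {L0} ∩ {L0,L1} ∩ {L0,L1,L2} ∩ {L0,L3,L4} = {L0}; idom=L0
  L5: preds {L0,L3}: {L0} ∩ {L0,L3} = {L0}; idom=L0

DF derivation:
  join L3 pred L0: · stop@L0
  join L3 pred L1: L1 stop@L0
  join L3 pred L2: L2→L1 stop@L0
  join L3 pred L4: L4→L3 stop@L0
  join L5 pred L0: · stop@L0
  join L5 pred L3: L3 stop@L0
  L0: DF=∅
  L1: DF={L3}
  L2: DF={L3}
  L3: DF={L3,L5}
  L4: DF={L3}
  L5: DF=∅

φ for f: defs {L1,L3}
  DF⁺ = {L3,L5}

Answer: ["L3", "L5"]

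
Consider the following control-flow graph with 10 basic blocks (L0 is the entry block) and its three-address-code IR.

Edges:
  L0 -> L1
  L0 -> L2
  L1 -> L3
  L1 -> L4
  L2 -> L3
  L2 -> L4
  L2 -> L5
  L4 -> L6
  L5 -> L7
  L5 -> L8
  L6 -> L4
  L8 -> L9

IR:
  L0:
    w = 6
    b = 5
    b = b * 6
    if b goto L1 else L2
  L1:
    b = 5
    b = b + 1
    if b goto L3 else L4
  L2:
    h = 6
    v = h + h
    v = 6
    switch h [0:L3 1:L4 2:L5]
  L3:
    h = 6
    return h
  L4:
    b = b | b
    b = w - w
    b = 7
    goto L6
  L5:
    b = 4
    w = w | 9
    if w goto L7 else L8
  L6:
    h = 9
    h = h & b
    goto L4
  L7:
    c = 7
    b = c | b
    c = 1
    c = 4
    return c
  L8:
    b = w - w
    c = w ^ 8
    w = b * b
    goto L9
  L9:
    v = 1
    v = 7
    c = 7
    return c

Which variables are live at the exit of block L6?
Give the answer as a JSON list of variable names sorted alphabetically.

Answer: ["b", "w"]

Working:
Block summaries:
  L0 def {b,w} use ∅
  L1 def {b} use ∅
  L2 def {h,v} use ∅
  L3 def {h} use ∅
  L4 def {b} use {b,w}
  L5 def {b,w} use {w}
  L6 def {h} use {b}
  L7 def {b,c} use {b}
  L8 def {b,c,w} use {w}
  L9 def {c,v} use ∅

Live sets:
  L0 li=∅ lo={b,w}
  L1 li={w} lo={b,w}
  L2 li={b,w} lo={b,w}
  L3 li=∅ lo=∅
  L4 li={b,w} lo={b,w}
  L5 li={w} lo={b,w}
  L6 li={b,w} lo={b,w}
  L7 li={b} lo=∅
  L8 li={w} lo=∅
  L9 li=∅ lo=∅

live-out(L6) = ["b", "w"]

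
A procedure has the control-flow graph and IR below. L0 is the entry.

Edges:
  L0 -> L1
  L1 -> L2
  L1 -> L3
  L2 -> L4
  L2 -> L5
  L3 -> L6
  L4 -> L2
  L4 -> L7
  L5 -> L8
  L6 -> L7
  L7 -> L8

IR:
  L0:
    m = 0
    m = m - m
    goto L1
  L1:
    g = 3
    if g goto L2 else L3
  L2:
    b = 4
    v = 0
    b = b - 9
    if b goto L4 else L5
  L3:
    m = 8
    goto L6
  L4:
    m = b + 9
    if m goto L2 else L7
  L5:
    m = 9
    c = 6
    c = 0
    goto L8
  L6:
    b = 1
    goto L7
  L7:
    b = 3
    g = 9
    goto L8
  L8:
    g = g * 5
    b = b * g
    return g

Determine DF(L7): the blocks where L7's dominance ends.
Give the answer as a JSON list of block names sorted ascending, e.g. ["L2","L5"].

Answer: ["L8"]

Derivation:
idom tree: L1←L0 L2←L1 L3←L1 L4←L2 L5←L2 L6←L3 L7←L1 L8←L1
Join-block Dom:
  L2: preds {L1,L4}: {L0,L1} ∩ {L0,L1,L2,L4} = {L0,L1}; idom=L1
  L7: preds {L4,L6}: {L0,L1,L2,L4} ∩ {L0,L1,L3,L6} = {L0,L1}; idom=L1
  L8: preds {L5,L7}: {L0,L1,L2,L5} ∩ {L0,L1,L7} = {L0,L1}; idom=L1

DF derivation:
  L2←L1: walk · to L1
  L2←L4: walk L4→L2 to L1
  L7←L4: walk L4→L2 to L1
  L7←L6: walk L6→L3 to L1
  L8←L5: walk L5→L2 to L1
  L8←L7: walk L7 to L1
  DF(L0)=∅
  DF(L1)=∅
  DF(L2)={L2,L7,L8}
  DF(L3)={L7}
  DF(L4)={L2,L7}
  DF(L5)={L8}
  DF(L6)={L7}
  DF(L7)={L8}
  DF(L8)=∅

DF(L7) = ["L8"]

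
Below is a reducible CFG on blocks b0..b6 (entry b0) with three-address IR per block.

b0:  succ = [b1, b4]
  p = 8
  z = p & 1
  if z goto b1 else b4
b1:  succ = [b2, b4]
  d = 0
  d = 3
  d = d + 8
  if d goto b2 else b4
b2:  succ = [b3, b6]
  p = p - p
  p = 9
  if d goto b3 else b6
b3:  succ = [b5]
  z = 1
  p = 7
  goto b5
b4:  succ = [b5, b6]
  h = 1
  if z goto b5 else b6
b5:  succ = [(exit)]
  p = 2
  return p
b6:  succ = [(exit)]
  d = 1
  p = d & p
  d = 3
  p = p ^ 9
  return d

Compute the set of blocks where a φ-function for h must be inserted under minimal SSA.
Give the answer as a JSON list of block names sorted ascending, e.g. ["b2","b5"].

idom tree: b1←b0 b2←b1 b3←b2 b4←b0 b5←b0 b6←b0
Join-block Dom:
  b4: preds {b0,b1}: {b0} ∩ {b0,b1} = {b0}; idom=b0
  b5: preds {b3,b4}: {b0,b1,b2,b3} ∩ {b0,b4} = {b0}; idom=b0
  b6: preds {b2,b4}: {b0,b1,b2} ∩ {b0,b4} = {b0}; idom=b0

Frontier:
  b4←b0: walk · to b0
  b4←b1: walk b1 to b0
  b5←b3: walk b3→b2→b1 to b0
  b5←b4: walk b4 to b0
  b6←b2: walk b2→b1 to b0
  b6←b4: walk b4 to b0
  b0 → ∅
  b1 → {b4,b5,b6}
  b2 → {b5,b6}
  b3 → {b5}
  b4 → {b5,b6}
  b5 → ∅
  b6 → ∅

φ for h: defs {b4}
  DF⁺ = {b5,b6}

Answer: ["b5", "b6"]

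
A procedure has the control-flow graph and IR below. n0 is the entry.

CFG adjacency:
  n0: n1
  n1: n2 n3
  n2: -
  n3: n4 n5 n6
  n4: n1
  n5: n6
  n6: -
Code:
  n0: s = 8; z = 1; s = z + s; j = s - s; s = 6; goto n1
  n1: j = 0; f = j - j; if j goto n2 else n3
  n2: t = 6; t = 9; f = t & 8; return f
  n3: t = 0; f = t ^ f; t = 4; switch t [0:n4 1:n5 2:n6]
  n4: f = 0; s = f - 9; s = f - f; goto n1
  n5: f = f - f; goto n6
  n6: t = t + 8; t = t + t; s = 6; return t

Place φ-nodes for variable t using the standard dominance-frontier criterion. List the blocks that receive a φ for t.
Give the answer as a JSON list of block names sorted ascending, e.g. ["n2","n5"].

idom tree: n1←n0 n2←n1 n3←n1 n4←n3 n5←n3 n6←n3
Dom∩ at merges:
  n1: preds {n0,n4}: {n0} ∩ {n0,n1,n3,n4} = {n0}; idom=n0
  n6: preds {n3,n5}: {n0,n1,n3} ∩ {n0,n1,n3,n5} = {n0,n1,n3}; idom=n3

DF walk-up:
  join n1 pred n0: · stop@n0
  join n1 pred n4: n4→n3→n1 stop@n0
  join n6 pred n3: · stop@n3
  join n6 pred n5: n5 stop@n3
  n0 → ∅
  n1 → {n1}
  n2 → ∅
  n3 → {n1}
  n4 → {n1}
  n5 → {n6}
  n6 → ∅

φ for t: defs {n2,n3,n6}
  DF⁺ = {n1}

Answer: ["n1"]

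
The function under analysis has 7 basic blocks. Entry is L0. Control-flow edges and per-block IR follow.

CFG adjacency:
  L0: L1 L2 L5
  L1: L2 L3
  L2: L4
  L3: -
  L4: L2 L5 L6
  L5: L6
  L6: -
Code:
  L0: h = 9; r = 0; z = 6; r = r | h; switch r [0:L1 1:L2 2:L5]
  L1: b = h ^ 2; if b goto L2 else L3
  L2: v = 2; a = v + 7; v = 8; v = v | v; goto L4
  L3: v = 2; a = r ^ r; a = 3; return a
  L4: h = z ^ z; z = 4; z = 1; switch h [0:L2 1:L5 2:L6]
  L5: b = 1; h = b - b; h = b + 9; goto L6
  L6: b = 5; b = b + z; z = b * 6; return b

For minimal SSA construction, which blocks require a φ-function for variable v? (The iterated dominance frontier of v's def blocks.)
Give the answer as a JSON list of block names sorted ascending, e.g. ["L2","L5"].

idom tree: L1←L0 L2←L0 L3←L1 L4←L2 L5←L0 L6←L0
Join-block Dom:
  L2: preds {L0,L1,L4}: {L0} ∩ {L0,L1} ∩ {L0,L2,L4} = {L0}; idom=L0
  L5: preds {L0,L4}: {L0} ∩ {L0,L2,L4} = {L0}; idom=L0
  L6: preds {L4,L5}: {L0,L2,L4} ∩ {L0,L5} = {L0}; idom=L0

Frontier:
  join L2 pred L0: · stop@L0
  join L2 pred L1: L1 stop@L0
  join L2 pred L4: L4→L2 stop@L0
  join L5 pred L0: · stop@L0
  join L5 pred L4: L4→L2 stop@L0
  join L6 pred L4: L4→L2 stop@L0
  join L6 pred L5: L5 stop@L0
  L0: DF=∅
  L1: DF={L2}
  L2: DF={L2,L5,L6}
  L3: DF=∅
  L4: DF={L2,L5,L6}
  L5: DF={L6}
  L6: DF=∅

φ for v: defs {L2,L3}
  DF⁺ = {L2,L5,L6}

Answer: ["L2", "L5", "L6"]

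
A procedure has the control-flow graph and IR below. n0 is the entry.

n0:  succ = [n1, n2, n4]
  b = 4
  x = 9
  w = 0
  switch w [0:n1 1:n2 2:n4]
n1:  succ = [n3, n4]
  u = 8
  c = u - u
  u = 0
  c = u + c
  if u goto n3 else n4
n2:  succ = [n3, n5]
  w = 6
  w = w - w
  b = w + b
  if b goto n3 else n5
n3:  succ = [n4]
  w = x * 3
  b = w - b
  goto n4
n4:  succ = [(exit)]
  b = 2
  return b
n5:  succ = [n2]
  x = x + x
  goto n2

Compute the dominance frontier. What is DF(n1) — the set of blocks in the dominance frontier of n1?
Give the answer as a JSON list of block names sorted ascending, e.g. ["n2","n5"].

Answer: ["n3", "n4"]

Working:
idom tree: n1←n0 n2←n0 n3←n0 n4←n0 n5←n2
Dom∩ at merges:
  n2: preds {n0,n5}: {n0} ∩ {n0,n2,n5} = {n0}; idom=n0
  n3: preds {n1,n2}: {n0,n1} ∩ {n0,n2} = {n0}; idom=n0
  n4: preds {n0,n1,n3}: {n0} ∩ {n0,n1} ∩ {n0,n3} = {n0}; idom=n0

Frontier:
  n2←n0: walk · to n0
  n2←n5: walk n5→n2 to n0
  n3←n1: walk n1 to n0
  n3←n2: walk n2 to n0
  n4←n0: walk · to n0
  n4←n1: walk n1 to n0
  n4←n3: walk n3 to n0
  DF(n0)=∅
  DF(n1)={n3,n4}
  DF(n2)={n2,n3}
  DF(n3)={n4}
  DF(n4)=∅
  DF(n5)={n2}

DF(n1) = ["n3", "n4"]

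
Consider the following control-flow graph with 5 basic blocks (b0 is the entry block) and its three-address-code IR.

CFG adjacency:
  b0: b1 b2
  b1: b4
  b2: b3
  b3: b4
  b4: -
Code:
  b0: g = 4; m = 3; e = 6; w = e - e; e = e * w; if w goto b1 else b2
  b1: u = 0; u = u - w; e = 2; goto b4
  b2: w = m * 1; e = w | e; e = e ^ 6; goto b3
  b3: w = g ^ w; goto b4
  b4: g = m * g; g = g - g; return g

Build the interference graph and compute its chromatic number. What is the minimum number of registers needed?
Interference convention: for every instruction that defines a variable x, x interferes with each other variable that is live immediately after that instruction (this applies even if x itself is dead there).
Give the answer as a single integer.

Answer: 4

Derivation:
Per-block:
  b0: def={e,g,m,w} ue=∅
  b1: def={e,u} ue={w}
  b2: def={e,w} ue={e,m}
  b3: def={w} ue={g,w}
  b4: def={g} ue={g,m}

Backward fixpoint:
  b0: in=∅ out={e,g,m,w}
  b1: in={g,m,w} out={g,m}
  b2: in={e,g,m} out={g,m,w}
  b3: in={g,m,w} out={g,m}
  b4: in={g,m} out=∅

Interfere edges:
  e↔{g,m,w}
  g↔{e,m,u,w}
  m↔{e,g,u,w}
  u↔{g,m,w}
  w↔{e,g,m,u}

Colouring:
  clique {e,g,m,w} ⇒ need ≥ 4
  assign e→R3 g→R0 m→R1 u→R3 w→R2 — no edge inside a register ⇒ χ ≤ 4
  χ = 4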